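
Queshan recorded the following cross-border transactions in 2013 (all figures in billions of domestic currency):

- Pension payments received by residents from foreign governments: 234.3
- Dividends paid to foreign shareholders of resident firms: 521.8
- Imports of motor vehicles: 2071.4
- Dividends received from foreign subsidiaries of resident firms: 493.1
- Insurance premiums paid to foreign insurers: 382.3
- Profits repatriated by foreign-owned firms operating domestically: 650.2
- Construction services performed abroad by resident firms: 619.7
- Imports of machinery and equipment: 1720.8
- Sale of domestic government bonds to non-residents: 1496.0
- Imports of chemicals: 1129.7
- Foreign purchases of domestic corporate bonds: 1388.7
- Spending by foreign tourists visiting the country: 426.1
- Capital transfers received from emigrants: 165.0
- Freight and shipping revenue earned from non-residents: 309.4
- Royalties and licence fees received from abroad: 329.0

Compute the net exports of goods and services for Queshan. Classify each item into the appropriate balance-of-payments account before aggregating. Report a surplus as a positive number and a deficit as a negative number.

Goods: -1720.8 - 1129.7 - 2071.4 = -4921.9
Services: 329.0 + 309.4 + 619.7 - 382.3 + 426.1 = 1301.9
Trade balance = -4921.9 + 1301.9 = -3620.0
(Excluded from the trade balance — secondary income: pension payments received by residents from foreign governments 234.3; primary income: dividends paid to foreign shareholders of resident firms 521.8, dividends received from foreign subsidiaries of resident firms 493.1, profits repatriated by foreign-owned firms operating domestically 650.2; financial account: sale of domestic government bonds to non-residents 1496.0, foreign purchases of domestic corporate bonds 1388.7; capital account: capital transfers received from emigrants 165.0.)

-3620.0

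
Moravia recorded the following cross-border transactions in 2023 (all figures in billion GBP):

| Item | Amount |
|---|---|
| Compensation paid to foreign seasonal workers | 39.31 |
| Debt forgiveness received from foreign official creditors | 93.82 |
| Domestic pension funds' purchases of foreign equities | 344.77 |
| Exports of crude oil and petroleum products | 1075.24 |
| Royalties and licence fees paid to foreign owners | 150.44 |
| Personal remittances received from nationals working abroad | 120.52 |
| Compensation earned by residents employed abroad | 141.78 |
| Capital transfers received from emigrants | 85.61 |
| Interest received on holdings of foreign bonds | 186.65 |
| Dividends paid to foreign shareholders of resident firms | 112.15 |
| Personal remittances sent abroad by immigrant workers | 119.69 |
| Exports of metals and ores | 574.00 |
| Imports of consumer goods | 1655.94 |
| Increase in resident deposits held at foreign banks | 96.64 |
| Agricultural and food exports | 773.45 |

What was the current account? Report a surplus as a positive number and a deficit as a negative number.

794.11

Goods: -1655.94 + 574.00 + 773.45 + 1075.24 = 766.75
Services: -150.44
Primary income: 186.65 - 112.15 - 39.31 + 141.78 = 176.97
Secondary income: 120.52 - 119.69 = 0.83
Current account = 766.75 + (-150.44) + 176.97 + 0.83 = 794.11
(Excluded from the current account — capital account: debt forgiveness received from foreign official creditors 93.82, capital transfers received from emigrants 85.61; financial account: domestic pension funds' purchases of foreign equities 344.77, increase in resident deposits held at foreign banks 96.64.)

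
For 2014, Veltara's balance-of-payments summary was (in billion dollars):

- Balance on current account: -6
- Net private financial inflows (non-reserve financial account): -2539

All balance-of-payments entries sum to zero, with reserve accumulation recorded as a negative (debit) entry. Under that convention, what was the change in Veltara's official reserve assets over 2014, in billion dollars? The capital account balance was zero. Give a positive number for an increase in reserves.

-2545

Official reserve transactions balance = -((-6) + (-2539)) = 2545
An accumulation of reserves is recorded as a debit (negative entry), so the change in the stock of reserves is the negative of that balance.
Change in official reserves = -(2545) = -2545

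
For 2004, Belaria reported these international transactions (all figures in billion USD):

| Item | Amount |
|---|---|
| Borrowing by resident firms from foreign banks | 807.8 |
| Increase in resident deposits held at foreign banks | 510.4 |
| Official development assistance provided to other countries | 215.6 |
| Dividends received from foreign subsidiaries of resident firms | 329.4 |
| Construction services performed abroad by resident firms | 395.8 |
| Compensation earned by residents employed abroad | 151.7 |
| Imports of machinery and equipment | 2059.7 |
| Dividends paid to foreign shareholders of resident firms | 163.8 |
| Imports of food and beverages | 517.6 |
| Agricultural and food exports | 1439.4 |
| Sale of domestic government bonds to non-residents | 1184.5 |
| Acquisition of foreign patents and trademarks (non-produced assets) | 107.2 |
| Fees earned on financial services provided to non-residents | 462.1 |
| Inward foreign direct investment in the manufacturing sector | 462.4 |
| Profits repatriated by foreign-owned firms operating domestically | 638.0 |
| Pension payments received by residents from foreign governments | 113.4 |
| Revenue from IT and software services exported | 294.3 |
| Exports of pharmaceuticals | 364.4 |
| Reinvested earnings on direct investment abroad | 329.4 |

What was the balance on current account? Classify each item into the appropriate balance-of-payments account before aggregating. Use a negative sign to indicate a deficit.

Goods: -517.6 - 2059.7 + 364.4 + 1439.4 = -773.5
Services: 294.3 + 395.8 + 462.1 = 1152.2
Primary income: 329.4 + 151.7 - 638.0 + 329.4 - 163.8 = 8.7
Secondary income: -215.6 + 113.4 = -102.2
Current account = (-773.5) + 1152.2 + 8.7 + (-102.2) = 285.2
(Excluded from the current account — financial account: borrowing by resident firms from foreign banks 807.8, increase in resident deposits held at foreign banks 510.4, sale of domestic government bonds to non-residents 1184.5, inward foreign direct investment in the manufacturing sector 462.4; capital account: acquisition of foreign patents and trademarks (non-produced assets) 107.2.)

285.2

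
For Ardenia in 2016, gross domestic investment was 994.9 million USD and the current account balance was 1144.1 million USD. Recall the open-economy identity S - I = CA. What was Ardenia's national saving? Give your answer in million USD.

2139.0

S = I + CA = 994.9 + 1144.1 = 2139.0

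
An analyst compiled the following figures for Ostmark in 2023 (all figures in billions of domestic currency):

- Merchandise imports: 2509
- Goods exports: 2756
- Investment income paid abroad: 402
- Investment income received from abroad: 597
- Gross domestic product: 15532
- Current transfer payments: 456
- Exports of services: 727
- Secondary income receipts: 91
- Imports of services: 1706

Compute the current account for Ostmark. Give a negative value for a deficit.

-902

Goods balance = 2756 - 2509 = 247
Services balance = 727 - 1706 = -979
Trade balance (goods + services) = 247 + (-979) = -732
Net primary income = 597 - 402 = 195
Net secondary income = 91 - 456 = -365
Current account = -732 + 195 + (-365) = -902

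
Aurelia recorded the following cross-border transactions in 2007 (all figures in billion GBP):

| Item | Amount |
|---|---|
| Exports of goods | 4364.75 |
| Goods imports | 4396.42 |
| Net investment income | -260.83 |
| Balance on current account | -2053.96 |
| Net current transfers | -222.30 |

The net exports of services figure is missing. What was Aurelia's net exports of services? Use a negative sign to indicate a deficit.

-1539.16

Current account = goods balance + services balance + net primary income + net secondary income
Sum of the known components = -514.80
Net exports of services = CA - (known components) = -2053.96 - (-514.80) = -1539.16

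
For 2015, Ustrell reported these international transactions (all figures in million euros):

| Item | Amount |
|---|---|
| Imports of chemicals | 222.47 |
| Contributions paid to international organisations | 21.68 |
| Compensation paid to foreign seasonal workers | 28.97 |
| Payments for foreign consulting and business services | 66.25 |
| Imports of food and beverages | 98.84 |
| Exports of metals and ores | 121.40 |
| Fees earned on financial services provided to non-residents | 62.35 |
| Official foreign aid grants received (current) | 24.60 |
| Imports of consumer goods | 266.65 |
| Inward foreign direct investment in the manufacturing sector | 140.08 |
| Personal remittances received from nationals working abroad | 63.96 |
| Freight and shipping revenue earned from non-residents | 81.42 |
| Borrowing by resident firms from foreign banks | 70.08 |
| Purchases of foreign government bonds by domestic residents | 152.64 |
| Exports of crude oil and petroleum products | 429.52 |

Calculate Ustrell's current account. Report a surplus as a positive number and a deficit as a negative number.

Goods: 429.52 - 98.84 - 266.65 - 222.47 + 121.40 = -37.04
Services: -66.25 + 62.35 + 81.42 = 77.52
Primary income: -28.97
Secondary income: -21.68 + 63.96 + 24.60 = 66.88
Current account = (-37.04) + 77.52 + (-28.97) + 66.88 = 78.39
(Excluded from the current account — financial account: inward foreign direct investment in the manufacturing sector 140.08, borrowing by resident firms from foreign banks 70.08, purchases of foreign government bonds by domestic residents 152.64.)

78.39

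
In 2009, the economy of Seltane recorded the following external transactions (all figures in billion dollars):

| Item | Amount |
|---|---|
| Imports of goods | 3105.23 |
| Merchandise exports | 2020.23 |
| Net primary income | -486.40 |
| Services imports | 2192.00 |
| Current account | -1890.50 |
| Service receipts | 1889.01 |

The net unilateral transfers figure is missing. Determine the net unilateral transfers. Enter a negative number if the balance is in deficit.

-16.11

Current account = goods balance + services balance + net primary income + net secondary income
Sum of the known components = -1874.39
Net unilateral transfers = CA - (known components) = -1890.50 - (-1874.39) = -16.11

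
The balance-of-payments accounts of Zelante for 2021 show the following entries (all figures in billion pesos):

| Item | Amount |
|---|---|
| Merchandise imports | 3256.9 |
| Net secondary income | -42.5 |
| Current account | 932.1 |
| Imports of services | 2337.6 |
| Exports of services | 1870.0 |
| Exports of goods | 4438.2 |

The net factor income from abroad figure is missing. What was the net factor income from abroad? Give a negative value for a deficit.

260.9

Current account = goods balance + services balance + net primary income + net secondary income
Sum of the known components = 671.2
Net factor income from abroad = CA - (known components) = 932.1 - 671.2 = 260.9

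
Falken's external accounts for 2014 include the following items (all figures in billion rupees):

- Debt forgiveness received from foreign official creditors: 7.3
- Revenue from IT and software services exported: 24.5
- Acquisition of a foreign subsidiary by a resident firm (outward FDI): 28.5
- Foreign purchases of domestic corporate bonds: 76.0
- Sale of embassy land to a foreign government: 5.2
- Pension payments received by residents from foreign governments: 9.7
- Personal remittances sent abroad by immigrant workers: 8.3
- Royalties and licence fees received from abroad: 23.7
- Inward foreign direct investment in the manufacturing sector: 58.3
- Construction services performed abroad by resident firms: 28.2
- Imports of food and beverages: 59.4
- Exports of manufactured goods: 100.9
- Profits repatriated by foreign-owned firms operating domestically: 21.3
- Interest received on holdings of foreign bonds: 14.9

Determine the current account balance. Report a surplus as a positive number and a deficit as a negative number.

112.9

Goods: 100.9 - 59.4 = 41.5
Services: 24.5 + 23.7 + 28.2 = 76.4
Primary income: -21.3 + 14.9 = -6.4
Secondary income: -8.3 + 9.7 = 1.4
Current account = 41.5 + 76.4 + (-6.4) + 1.4 = 112.9
(Excluded from the current account — capital account: debt forgiveness received from foreign official creditors 7.3, sale of embassy land to a foreign government 5.2; financial account: acquisition of a foreign subsidiary by a resident firm (outward FDI) 28.5, foreign purchases of domestic corporate bonds 76.0, inward foreign direct investment in the manufacturing sector 58.3.)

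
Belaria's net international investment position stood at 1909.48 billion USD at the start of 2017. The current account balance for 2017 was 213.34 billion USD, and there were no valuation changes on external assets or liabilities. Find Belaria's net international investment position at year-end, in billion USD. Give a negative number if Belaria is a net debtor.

2122.82

With no valuation effects, change in NIIP = current account = 213.34
End-of-year NIIP = 1909.48 + 213.34 = 2122.82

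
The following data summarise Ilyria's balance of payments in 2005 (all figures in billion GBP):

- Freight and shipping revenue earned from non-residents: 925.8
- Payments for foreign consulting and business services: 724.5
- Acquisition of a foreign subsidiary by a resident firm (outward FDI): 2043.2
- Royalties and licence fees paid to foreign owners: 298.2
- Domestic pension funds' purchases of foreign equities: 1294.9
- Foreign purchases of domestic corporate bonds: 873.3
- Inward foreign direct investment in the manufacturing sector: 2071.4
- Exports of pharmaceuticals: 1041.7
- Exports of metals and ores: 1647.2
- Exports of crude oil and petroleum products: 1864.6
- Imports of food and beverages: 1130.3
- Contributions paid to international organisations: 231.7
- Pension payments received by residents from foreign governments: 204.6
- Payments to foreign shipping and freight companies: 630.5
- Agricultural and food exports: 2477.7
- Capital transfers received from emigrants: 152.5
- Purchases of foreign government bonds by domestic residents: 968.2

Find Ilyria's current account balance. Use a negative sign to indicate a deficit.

5146.4

Goods: 1041.7 + 1864.6 + 2477.7 + 1647.2 - 1130.3 = 5900.9
Services: -630.5 - 298.2 + 925.8 - 724.5 = -727.4
Secondary income: -231.7 + 204.6 = -27.1
Current account = 5900.9 + (-727.4) + (-27.1) = 5146.4
(Excluded from the current account — financial account: acquisition of a foreign subsidiary by a resident firm (outward FDI) 2043.2, domestic pension funds' purchases of foreign equities 1294.9, foreign purchases of domestic corporate bonds 873.3, inward foreign direct investment in the manufacturing sector 2071.4, purchases of foreign government bonds by domestic residents 968.2; capital account: capital transfers received from emigrants 152.5.)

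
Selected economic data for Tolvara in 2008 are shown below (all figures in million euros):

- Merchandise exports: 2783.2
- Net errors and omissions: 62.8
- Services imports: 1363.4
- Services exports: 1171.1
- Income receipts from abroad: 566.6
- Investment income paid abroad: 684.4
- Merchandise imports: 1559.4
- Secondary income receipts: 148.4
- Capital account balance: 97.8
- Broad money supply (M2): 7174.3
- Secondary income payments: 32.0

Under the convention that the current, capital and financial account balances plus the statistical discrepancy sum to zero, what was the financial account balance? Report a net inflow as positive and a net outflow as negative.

-1190.7

Goods balance = 2783.2 - 1559.4 = 1223.8
Services balance = 1171.1 - 1363.4 = -192.3
Trade balance (goods + services) = 1223.8 + (-192.3) = 1031.5
Net primary income = 566.6 - 684.4 = -117.8
Net secondary income = 148.4 - 32.0 = 116.4
Current account = 1031.5 + (-117.8) + 116.4 = 1030.1
Financial account = -(1030.1 + 97.8 + 62.8) = -1190.7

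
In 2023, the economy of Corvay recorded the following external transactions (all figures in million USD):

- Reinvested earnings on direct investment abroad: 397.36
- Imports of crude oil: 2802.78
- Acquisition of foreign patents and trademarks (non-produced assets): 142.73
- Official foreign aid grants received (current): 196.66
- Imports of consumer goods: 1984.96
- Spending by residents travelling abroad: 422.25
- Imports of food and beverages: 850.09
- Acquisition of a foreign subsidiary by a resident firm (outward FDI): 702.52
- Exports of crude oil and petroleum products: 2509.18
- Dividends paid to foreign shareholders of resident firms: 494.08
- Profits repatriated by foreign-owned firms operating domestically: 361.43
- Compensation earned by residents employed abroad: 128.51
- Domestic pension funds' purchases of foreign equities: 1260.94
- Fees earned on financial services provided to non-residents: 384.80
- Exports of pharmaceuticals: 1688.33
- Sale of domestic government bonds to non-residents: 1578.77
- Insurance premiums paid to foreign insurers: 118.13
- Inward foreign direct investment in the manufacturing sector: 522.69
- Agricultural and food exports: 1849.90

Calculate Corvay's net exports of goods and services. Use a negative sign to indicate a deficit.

Goods: 2509.18 - 850.09 - 1984.96 + 1688.33 + 1849.90 - 2802.78 = 409.58
Services: -422.25 - 118.13 + 384.80 = -155.58
Trade balance = 409.58 + (-155.58) = 254.00
(Excluded from the trade balance — primary income: reinvested earnings on direct investment abroad 397.36, dividends paid to foreign shareholders of resident firms 494.08, profits repatriated by foreign-owned firms operating domestically 361.43, compensation earned by residents employed abroad 128.51; capital account: acquisition of foreign patents and trademarks (non-produced assets) 142.73; secondary income: official foreign aid grants received (current) 196.66; financial account: acquisition of a foreign subsidiary by a resident firm (outward FDI) 702.52, domestic pension funds' purchases of foreign equities 1260.94, sale of domestic government bonds to non-residents 1578.77, inward foreign direct investment in the manufacturing sector 522.69.)

254.00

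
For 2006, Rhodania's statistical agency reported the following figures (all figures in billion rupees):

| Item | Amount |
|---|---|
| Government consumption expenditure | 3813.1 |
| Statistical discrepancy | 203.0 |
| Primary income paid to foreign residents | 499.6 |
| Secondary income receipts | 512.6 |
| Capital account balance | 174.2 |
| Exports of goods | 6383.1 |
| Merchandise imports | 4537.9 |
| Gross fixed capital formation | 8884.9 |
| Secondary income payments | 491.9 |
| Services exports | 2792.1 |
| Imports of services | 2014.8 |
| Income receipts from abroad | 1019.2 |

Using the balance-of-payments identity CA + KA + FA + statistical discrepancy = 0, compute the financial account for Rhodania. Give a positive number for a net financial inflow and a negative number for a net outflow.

-3540.0

Goods balance = 6383.1 - 4537.9 = 1845.2
Services balance = 2792.1 - 2014.8 = 777.3
Trade balance (goods + services) = 1845.2 + 777.3 = 2622.5
Net primary income = 1019.2 - 499.6 = 519.6
Net secondary income = 512.6 - 491.9 = 20.7
Current account = 2622.5 + 519.6 + 20.7 = 3162.8
Financial account = -(3162.8 + 174.2 + 203.0) = -3540.0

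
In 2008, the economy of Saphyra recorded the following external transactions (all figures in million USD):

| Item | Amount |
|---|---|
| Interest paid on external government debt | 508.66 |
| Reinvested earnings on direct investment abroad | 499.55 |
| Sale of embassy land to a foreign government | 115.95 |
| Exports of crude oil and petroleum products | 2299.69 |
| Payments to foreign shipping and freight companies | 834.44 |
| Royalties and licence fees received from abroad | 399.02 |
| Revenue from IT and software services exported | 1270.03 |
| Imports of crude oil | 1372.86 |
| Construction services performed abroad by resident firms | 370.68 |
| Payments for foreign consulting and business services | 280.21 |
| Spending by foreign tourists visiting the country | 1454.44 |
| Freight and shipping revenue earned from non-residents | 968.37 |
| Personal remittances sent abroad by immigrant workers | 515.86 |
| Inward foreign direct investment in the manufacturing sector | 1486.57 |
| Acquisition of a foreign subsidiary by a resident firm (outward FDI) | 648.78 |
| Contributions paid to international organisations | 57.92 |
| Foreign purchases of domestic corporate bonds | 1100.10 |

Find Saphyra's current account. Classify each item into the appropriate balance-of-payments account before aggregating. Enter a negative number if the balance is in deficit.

3691.83

Goods: 2299.69 - 1372.86 = 926.83
Services: -834.44 - 280.21 + 370.68 + 1454.44 + 1270.03 + 968.37 + 399.02 = 3347.89
Primary income: -508.66 + 499.55 = -9.11
Secondary income: -57.92 - 515.86 = -573.78
Current account = 926.83 + 3347.89 + (-9.11) + (-573.78) = 3691.83
(Excluded from the current account — capital account: sale of embassy land to a foreign government 115.95; financial account: inward foreign direct investment in the manufacturing sector 1486.57, acquisition of a foreign subsidiary by a resident firm (outward FDI) 648.78, foreign purchases of domestic corporate bonds 1100.10.)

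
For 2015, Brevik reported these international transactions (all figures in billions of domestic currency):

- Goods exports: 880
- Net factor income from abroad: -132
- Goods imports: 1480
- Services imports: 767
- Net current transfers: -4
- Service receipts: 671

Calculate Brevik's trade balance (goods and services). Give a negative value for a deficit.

Goods balance = 880 - 1480 = -600
Services balance = 671 - 767 = -96
Trade balance (goods + services) = -600 + (-96) = -696

-696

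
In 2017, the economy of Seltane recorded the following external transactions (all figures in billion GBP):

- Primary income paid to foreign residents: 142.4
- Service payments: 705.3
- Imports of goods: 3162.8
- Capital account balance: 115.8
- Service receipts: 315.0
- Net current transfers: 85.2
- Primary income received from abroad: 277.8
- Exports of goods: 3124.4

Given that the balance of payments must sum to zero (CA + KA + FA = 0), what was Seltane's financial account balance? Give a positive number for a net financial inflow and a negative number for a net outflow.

92.3

Goods balance = 3124.4 - 3162.8 = -38.4
Services balance = 315.0 - 705.3 = -390.3
Trade balance (goods + services) = -38.4 + (-390.3) = -428.7
Net primary income = 277.8 - 142.4 = 135.4
Net secondary income = 85.2
Current account = -428.7 + 135.4 + 85.2 = -208.1
Financial account = -(-208.1 + 115.8) = 92.3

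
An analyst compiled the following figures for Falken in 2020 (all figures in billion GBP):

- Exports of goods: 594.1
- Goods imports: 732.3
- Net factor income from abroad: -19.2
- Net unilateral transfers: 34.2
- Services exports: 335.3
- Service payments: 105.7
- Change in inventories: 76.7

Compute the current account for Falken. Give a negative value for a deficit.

Goods balance = 594.1 - 732.3 = -138.2
Services balance = 335.3 - 105.7 = 229.6
Trade balance (goods + services) = -138.2 + 229.6 = 91.4
Net primary income = -19.2
Net secondary income = 34.2
Current account = 91.4 + (-19.2) + 34.2 = 106.4

106.4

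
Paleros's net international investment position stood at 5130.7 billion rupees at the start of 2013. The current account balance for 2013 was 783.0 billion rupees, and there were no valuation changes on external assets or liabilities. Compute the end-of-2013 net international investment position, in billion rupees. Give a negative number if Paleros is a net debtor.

5913.7

With no valuation effects, change in NIIP = current account = 783.0
End-of-year NIIP = 5130.7 + 783.0 = 5913.7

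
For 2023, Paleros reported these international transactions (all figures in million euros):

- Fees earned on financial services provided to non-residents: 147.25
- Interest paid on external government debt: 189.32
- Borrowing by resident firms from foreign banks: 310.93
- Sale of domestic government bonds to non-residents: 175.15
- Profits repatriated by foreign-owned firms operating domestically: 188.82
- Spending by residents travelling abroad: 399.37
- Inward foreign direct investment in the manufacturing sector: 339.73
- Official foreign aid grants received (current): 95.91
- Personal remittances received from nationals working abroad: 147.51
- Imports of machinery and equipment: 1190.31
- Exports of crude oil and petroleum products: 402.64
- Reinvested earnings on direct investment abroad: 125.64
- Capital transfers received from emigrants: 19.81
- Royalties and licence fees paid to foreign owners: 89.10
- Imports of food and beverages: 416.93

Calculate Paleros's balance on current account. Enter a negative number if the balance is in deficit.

Goods: -1190.31 + 402.64 - 416.93 = -1204.60
Services: -399.37 - 89.10 + 147.25 = -341.22
Primary income: 125.64 - 188.82 - 189.32 = -252.50
Secondary income: 95.91 + 147.51 = 243.42
Current account = (-1204.60) + (-341.22) + (-252.50) + 243.42 = -1554.90
(Excluded from the current account — financial account: borrowing by resident firms from foreign banks 310.93, sale of domestic government bonds to non-residents 175.15, inward foreign direct investment in the manufacturing sector 339.73; capital account: capital transfers received from emigrants 19.81.)

-1554.90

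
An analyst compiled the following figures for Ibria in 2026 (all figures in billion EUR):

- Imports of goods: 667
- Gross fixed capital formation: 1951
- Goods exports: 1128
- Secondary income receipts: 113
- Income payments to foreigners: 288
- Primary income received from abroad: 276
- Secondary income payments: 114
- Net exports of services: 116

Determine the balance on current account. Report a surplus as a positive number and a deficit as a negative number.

Goods balance = 1128 - 667 = 461
Services balance = 116
Trade balance (goods + services) = 461 + 116 = 577
Net primary income = 276 - 288 = -12
Net secondary income = 113 - 114 = -1
Current account = 577 + (-12) + (-1) = 564

564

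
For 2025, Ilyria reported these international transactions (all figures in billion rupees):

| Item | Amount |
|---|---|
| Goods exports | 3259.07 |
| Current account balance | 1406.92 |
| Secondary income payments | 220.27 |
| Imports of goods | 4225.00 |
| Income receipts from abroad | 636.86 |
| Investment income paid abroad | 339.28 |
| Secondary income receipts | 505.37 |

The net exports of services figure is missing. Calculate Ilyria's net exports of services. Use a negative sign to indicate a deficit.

Current account = goods balance + services balance + net primary income + net secondary income
Sum of the known components = -383.25
Net exports of services = CA - (known components) = 1406.92 - (-383.25) = 1790.17

1790.17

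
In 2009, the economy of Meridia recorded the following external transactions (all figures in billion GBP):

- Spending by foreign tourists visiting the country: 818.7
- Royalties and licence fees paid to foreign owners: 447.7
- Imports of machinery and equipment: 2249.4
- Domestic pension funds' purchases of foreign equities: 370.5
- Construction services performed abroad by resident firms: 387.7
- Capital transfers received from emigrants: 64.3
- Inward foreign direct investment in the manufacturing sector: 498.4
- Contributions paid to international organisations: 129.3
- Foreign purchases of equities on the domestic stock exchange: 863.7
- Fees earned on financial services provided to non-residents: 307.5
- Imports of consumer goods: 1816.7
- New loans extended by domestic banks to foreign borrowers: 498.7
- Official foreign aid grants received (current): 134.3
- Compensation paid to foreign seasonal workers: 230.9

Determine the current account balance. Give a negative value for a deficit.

Goods: -1816.7 - 2249.4 = -4066.1
Services: 307.5 + 818.7 - 447.7 + 387.7 = 1066.2
Primary income: -230.9
Secondary income: 134.3 - 129.3 = 5.0
Current account = (-4066.1) + 1066.2 + (-230.9) + 5.0 = -3225.8
(Excluded from the current account — financial account: domestic pension funds' purchases of foreign equities 370.5, inward foreign direct investment in the manufacturing sector 498.4, foreign purchases of equities on the domestic stock exchange 863.7, new loans extended by domestic banks to foreign borrowers 498.7; capital account: capital transfers received from emigrants 64.3.)

-3225.8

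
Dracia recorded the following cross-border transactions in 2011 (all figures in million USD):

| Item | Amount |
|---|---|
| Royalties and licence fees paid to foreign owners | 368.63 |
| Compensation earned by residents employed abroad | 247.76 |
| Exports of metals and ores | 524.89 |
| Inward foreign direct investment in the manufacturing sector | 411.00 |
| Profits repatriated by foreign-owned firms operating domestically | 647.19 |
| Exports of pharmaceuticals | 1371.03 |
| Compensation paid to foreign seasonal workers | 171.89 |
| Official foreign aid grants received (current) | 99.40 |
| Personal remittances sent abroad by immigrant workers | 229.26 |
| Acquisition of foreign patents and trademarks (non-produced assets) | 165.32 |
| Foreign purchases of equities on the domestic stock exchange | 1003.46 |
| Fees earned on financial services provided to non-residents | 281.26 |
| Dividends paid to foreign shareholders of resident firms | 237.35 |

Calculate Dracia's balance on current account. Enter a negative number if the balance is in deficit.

870.02

Goods: 524.89 + 1371.03 = 1895.92
Services: -368.63 + 281.26 = -87.37
Primary income: 247.76 - 171.89 - 647.19 - 237.35 = -808.67
Secondary income: 99.40 - 229.26 = -129.86
Current account = 1895.92 + (-87.37) + (-808.67) + (-129.86) = 870.02
(Excluded from the current account — financial account: inward foreign direct investment in the manufacturing sector 411.00, foreign purchases of equities on the domestic stock exchange 1003.46; capital account: acquisition of foreign patents and trademarks (non-produced assets) 165.32.)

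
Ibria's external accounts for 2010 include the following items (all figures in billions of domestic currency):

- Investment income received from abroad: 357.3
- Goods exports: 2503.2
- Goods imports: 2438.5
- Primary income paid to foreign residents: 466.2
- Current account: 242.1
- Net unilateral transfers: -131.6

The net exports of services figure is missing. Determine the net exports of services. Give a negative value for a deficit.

417.9

Current account = goods balance + services balance + net primary income + net secondary income
Sum of the known components = -175.8
Net exports of services = CA - (known components) = 242.1 - (-175.8) = 417.9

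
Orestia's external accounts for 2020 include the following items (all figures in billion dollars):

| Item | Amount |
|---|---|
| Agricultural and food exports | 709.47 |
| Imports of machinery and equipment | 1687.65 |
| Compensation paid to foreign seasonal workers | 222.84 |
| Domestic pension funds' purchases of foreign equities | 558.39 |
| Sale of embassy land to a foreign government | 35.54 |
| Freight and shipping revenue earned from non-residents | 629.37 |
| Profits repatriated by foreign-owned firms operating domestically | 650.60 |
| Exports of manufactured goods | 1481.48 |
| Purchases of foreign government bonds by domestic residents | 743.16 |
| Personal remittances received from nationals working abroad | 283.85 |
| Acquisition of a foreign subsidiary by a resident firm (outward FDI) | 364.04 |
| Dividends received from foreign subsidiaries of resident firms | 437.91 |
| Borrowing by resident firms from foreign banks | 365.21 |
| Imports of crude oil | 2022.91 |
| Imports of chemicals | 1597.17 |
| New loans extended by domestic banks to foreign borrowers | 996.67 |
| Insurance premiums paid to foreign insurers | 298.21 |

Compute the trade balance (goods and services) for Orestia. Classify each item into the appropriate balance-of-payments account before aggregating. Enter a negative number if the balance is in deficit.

Goods: -2022.91 - 1597.17 - 1687.65 + 1481.48 + 709.47 = -3116.78
Services: 629.37 - 298.21 = 331.16
Trade balance = -3116.78 + 331.16 = -2785.62
(Excluded from the trade balance — primary income: compensation paid to foreign seasonal workers 222.84, profits repatriated by foreign-owned firms operating domestically 650.60, dividends received from foreign subsidiaries of resident firms 437.91; financial account: domestic pension funds' purchases of foreign equities 558.39, purchases of foreign government bonds by domestic residents 743.16, acquisition of a foreign subsidiary by a resident firm (outward FDI) 364.04, borrowing by resident firms from foreign banks 365.21, new loans extended by domestic banks to foreign borrowers 996.67; capital account: sale of embassy land to a foreign government 35.54; secondary income: personal remittances received from nationals working abroad 283.85.)

-2785.62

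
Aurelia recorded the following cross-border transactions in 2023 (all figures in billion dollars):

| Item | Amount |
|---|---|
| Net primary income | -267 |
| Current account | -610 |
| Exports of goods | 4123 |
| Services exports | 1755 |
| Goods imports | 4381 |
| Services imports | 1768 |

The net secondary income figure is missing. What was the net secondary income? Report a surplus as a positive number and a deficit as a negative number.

-72

Current account = goods balance + services balance + net primary income + net secondary income
Sum of the known components = -538
Net secondary income = CA - (known components) = -610 - (-538) = -72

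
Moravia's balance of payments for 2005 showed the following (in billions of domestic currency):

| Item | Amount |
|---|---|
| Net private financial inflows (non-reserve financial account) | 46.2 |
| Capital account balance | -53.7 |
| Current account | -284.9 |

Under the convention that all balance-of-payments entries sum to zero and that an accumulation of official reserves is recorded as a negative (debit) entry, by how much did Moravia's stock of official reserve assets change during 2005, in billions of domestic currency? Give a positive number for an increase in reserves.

-292.4

Official reserve transactions balance = -((-284.9) + (-53.7) + 46.2) = 292.4
An accumulation of reserves is recorded as a debit (negative entry), so the change in the stock of reserves is the negative of that balance.
Change in official reserves = -(292.4) = -292.4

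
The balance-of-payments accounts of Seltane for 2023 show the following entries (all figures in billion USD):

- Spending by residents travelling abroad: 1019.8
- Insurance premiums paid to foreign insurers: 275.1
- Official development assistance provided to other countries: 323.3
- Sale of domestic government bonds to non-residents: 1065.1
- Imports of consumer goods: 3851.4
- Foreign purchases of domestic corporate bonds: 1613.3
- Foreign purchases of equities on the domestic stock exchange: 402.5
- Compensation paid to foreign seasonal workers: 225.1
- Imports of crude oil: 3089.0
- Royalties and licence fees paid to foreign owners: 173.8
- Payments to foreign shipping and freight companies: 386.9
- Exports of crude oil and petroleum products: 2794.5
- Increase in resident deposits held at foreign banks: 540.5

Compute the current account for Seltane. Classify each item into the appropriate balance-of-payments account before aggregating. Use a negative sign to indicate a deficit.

-6549.9

Goods: -3089.0 + 2794.5 - 3851.4 = -4145.9
Services: -1019.8 - 173.8 - 275.1 - 386.9 = -1855.6
Primary income: -225.1
Secondary income: -323.3
Current account = (-4145.9) + (-1855.6) + (-225.1) + (-323.3) = -6549.9
(Excluded from the current account — financial account: sale of domestic government bonds to non-residents 1065.1, foreign purchases of domestic corporate bonds 1613.3, foreign purchases of equities on the domestic stock exchange 402.5, increase in resident deposits held at foreign banks 540.5.)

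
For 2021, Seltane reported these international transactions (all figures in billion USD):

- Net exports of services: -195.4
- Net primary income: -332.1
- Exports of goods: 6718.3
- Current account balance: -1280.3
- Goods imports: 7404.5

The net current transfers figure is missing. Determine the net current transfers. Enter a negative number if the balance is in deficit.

Current account = goods balance + services balance + net primary income + net secondary income
Sum of the known components = -1213.7
Net current transfers = CA - (known components) = -1280.3 - (-1213.7) = -66.6

-66.6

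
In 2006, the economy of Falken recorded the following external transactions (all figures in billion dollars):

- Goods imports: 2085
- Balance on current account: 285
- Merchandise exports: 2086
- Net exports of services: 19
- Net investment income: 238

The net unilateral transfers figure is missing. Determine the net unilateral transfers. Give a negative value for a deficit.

27

Current account = goods balance + services balance + net primary income + net secondary income
Sum of the known components = 258
Net unilateral transfers = CA - (known components) = 285 - 258 = 27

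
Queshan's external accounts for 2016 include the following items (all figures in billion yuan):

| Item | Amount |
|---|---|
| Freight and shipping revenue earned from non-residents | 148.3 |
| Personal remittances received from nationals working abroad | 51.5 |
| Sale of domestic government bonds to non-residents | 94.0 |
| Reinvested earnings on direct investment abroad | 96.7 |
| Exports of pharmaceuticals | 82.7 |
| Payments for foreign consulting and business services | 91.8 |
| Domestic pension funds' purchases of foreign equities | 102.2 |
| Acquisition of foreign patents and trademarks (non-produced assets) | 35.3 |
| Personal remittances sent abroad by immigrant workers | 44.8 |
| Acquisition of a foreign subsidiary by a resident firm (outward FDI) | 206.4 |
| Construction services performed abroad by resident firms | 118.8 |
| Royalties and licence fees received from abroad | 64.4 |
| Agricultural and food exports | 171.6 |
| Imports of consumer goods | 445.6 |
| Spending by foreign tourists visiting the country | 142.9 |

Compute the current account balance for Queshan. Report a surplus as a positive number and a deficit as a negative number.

Goods: 171.6 - 445.6 + 82.7 = -191.3
Services: 148.3 + 142.9 + 64.4 - 91.8 + 118.8 = 382.6
Primary income: 96.7
Secondary income: -44.8 + 51.5 = 6.7
Current account = (-191.3) + 382.6 + 96.7 + 6.7 = 294.7
(Excluded from the current account — financial account: sale of domestic government bonds to non-residents 94.0, domestic pension funds' purchases of foreign equities 102.2, acquisition of a foreign subsidiary by a resident firm (outward FDI) 206.4; capital account: acquisition of foreign patents and trademarks (non-produced assets) 35.3.)

294.7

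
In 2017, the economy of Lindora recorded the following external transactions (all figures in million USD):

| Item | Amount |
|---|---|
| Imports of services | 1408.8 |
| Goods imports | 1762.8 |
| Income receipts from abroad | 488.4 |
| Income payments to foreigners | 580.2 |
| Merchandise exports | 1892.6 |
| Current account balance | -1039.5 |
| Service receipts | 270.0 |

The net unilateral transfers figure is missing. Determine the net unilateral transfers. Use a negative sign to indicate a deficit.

61.3

Current account = goods balance + services balance + net primary income + net secondary income
Sum of the known components = -1100.8
Net unilateral transfers = CA - (known components) = -1039.5 - (-1100.8) = 61.3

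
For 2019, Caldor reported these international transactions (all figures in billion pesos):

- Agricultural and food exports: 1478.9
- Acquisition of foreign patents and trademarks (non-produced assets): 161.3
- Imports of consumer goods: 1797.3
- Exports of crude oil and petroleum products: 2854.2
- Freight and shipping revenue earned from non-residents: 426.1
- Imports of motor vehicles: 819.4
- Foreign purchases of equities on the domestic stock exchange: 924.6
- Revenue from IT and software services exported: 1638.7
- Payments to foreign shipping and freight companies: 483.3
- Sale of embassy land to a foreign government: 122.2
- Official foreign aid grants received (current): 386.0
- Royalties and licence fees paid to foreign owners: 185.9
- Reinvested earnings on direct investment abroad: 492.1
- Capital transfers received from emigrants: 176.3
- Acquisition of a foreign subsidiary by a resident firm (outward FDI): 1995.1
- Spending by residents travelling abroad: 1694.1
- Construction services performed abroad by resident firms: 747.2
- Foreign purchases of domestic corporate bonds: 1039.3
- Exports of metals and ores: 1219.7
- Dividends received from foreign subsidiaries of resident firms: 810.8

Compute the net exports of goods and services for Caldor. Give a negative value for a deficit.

3384.8

Goods: 1478.9 - 819.4 - 1797.3 + 2854.2 + 1219.7 = 2936.1
Services: -483.3 + 426.1 - 185.9 + 747.2 - 1694.1 + 1638.7 = 448.7
Trade balance = 2936.1 + 448.7 = 3384.8
(Excluded from the trade balance — capital account: acquisition of foreign patents and trademarks (non-produced assets) 161.3, sale of embassy land to a foreign government 122.2, capital transfers received from emigrants 176.3; financial account: foreign purchases of equities on the domestic stock exchange 924.6, acquisition of a foreign subsidiary by a resident firm (outward FDI) 1995.1, foreign purchases of domestic corporate bonds 1039.3; secondary income: official foreign aid grants received (current) 386.0; primary income: reinvested earnings on direct investment abroad 492.1, dividends received from foreign subsidiaries of resident firms 810.8.)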